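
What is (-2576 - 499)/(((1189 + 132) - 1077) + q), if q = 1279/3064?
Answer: -1884360/149779 ≈ -12.581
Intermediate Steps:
q = 1279/3064 (q = 1279*(1/3064) = 1279/3064 ≈ 0.41743)
(-2576 - 499)/(((1189 + 132) - 1077) + q) = (-2576 - 499)/(((1189 + 132) - 1077) + 1279/3064) = -3075/((1321 - 1077) + 1279/3064) = -3075/(244 + 1279/3064) = -3075/748895/3064 = -3075*3064/748895 = -1884360/149779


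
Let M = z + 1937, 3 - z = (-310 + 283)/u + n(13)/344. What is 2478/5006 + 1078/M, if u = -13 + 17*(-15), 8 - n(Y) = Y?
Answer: 117585991019/111911965899 ≈ 1.0507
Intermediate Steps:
n(Y) = 8 - Y
u = -268 (u = -13 - 255 = -268)
z = 67157/23048 (z = 3 - ((-310 + 283)/(-268) + (8 - 1*13)/344) = 3 - (-27*(-1/268) + (8 - 13)*(1/344)) = 3 - (27/268 - 5*1/344) = 3 - (27/268 - 5/344) = 3 - 1*1987/23048 = 3 - 1987/23048 = 67157/23048 ≈ 2.9138)
M = 44711133/23048 (M = 67157/23048 + 1937 = 44711133/23048 ≈ 1939.9)
2478/5006 + 1078/M = 2478/5006 + 1078/(44711133/23048) = 2478*(1/5006) + 1078*(23048/44711133) = 1239/2503 + 24845744/44711133 = 117585991019/111911965899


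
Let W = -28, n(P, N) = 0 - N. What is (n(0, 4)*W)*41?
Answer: 4592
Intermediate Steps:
n(P, N) = -N
(n(0, 4)*W)*41 = (-1*4*(-28))*41 = -4*(-28)*41 = 112*41 = 4592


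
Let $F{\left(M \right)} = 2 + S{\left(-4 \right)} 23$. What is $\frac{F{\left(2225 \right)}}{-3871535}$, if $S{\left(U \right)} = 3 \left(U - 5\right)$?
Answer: $\frac{619}{3871535} \approx 0.00015988$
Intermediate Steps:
$S{\left(U \right)} = -15 + 3 U$ ($S{\left(U \right)} = 3 \left(-5 + U\right) = -15 + 3 U$)
$F{\left(M \right)} = -619$ ($F{\left(M \right)} = 2 + \left(-15 + 3 \left(-4\right)\right) 23 = 2 + \left(-15 - 12\right) 23 = 2 - 621 = -619$)
$\frac{F{\left(2225 \right)}}{-3871535} = - \frac{619}{-3871535} = \left(-619\right) \left(- \frac{1}{3871535}\right) = \frac{619}{3871535}$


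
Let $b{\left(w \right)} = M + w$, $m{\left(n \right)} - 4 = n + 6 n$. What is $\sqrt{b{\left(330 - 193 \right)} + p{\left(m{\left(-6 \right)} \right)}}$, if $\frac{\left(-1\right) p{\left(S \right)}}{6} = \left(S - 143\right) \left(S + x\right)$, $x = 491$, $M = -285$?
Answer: $\sqrt{491810} \approx 701.29$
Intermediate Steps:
$m{\left(n \right)} = 4 + 7 n$ ($m{\left(n \right)} = 4 + \left(n + 6 n\right) = 4 + 7 n$)
$b{\left(w \right)} = -285 + w$
$p{\left(S \right)} = - 6 \left(-143 + S\right) \left(491 + S\right)$ ($p{\left(S \right)} = - 6 \left(S - 143\right) \left(S + 491\right) = - 6 \left(-143 + S\right) \left(491 + S\right)$)
$\sqrt{b{\left(330 - 193 \right)} + p{\left(m{\left(-6 \right)} \right)}} = \sqrt{\left(-285 + \left(330 - 193\right)\right) - \left(-421278 + 6 \left(4 + 7 \left(-6\right)\right)^{2} + 2088 \left(4 + 7 \left(-6\right)\right)\right)} = \sqrt{\left(-285 + 137\right) - \left(-421278 + 6 \left(4 - 42\right)^{2} + 2088 \left(4 - 42\right)\right)} = \sqrt{-148 - \left(-500622 + 8664\right)} = \sqrt{-148 + \left(421278 + 79344 - 8664\right)} = \sqrt{-148 + 491958} = \sqrt{491810}$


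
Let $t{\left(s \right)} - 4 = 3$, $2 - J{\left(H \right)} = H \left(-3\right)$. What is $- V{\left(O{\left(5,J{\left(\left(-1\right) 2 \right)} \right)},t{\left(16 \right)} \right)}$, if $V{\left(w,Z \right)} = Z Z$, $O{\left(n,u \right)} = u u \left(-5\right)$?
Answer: $-49$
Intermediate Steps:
$J{\left(H \right)} = 2 + 3 H$ ($J{\left(H \right)} = 2 - H \left(-3\right) = 2 - - 3 H = 2 + 3 H$)
$O{\left(n,u \right)} = - 5 u^{2}$ ($O{\left(n,u \right)} = u^{2} \left(-5\right) = - 5 u^{2}$)
$t{\left(s \right)} = 7$ ($t{\left(s \right)} = 4 + 3 = 7$)
$V{\left(w,Z \right)} = Z^{2}$
$- V{\left(O{\left(5,J{\left(\left(-1\right) 2 \right)} \right)},t{\left(16 \right)} \right)} = - 7^{2} = \left(-1\right) 49 = -49$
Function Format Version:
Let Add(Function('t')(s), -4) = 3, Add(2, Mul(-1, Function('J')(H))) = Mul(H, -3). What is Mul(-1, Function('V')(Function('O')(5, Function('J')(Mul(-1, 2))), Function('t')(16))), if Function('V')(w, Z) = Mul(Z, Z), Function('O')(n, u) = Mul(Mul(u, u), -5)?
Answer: -49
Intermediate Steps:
Function('J')(H) = Add(2, Mul(3, H)) (Function('J')(H) = Add(2, Mul(-1, Mul(H, -3))) = Add(2, Mul(-1, Mul(-3, H))) = Add(2, Mul(3, H)))
Function('O')(n, u) = Mul(-5, Pow(u, 2)) (Function('O')(n, u) = Mul(Pow(u, 2), -5) = Mul(-5, Pow(u, 2)))
Function('t')(s) = 7 (Function('t')(s) = Add(4, 3) = 7)
Function('V')(w, Z) = Pow(Z, 2)
Mul(-1, Function('V')(Function('O')(5, Function('J')(Mul(-1, 2))), Function('t')(16))) = Mul(-1, Pow(7, 2)) = Mul(-1, 49) = -49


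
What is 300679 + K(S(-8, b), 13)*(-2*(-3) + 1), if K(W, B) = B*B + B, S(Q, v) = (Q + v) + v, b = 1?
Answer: 301953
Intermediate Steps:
S(Q, v) = Q + 2*v
K(W, B) = B + B² (K(W, B) = B² + B = B + B²)
300679 + K(S(-8, b), 13)*(-2*(-3) + 1) = 300679 + (13*(1 + 13))*(-2*(-3) + 1) = 300679 + (13*14)*(6 + 1) = 300679 + 182*7 = 300679 + 1274 = 301953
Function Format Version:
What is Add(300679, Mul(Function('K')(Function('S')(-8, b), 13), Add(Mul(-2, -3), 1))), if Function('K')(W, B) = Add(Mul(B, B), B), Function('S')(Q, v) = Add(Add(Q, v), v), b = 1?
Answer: 301953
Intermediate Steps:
Function('S')(Q, v) = Add(Q, Mul(2, v))
Function('K')(W, B) = Add(B, Pow(B, 2)) (Function('K')(W, B) = Add(Pow(B, 2), B) = Add(B, Pow(B, 2)))
Add(300679, Mul(Function('K')(Function('S')(-8, b), 13), Add(Mul(-2, -3), 1))) = Add(300679, Mul(Mul(13, Add(1, 13)), Add(Mul(-2, -3), 1))) = Add(300679, Mul(Mul(13, 14), Add(6, 1))) = Add(300679, Mul(182, 7)) = Add(300679, 1274) = 301953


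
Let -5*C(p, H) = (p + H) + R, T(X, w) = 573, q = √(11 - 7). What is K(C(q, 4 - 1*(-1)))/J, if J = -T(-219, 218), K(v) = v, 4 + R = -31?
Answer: -28/2865 ≈ -0.0097731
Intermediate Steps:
R = -35 (R = -4 - 31 = -35)
q = 2 (q = √4 = 2)
C(p, H) = 7 - H/5 - p/5 (C(p, H) = -((p + H) - 35)/5 = -((H + p) - 35)/5 = -(-35 + H + p)/5 = 7 - H/5 - p/5)
J = -573 (J = -1*573 = -573)
K(C(q, 4 - 1*(-1)))/J = (7 - (4 - 1*(-1))/5 - ⅕*2)/(-573) = (7 - (4 + 1)/5 - ⅖)*(-1/573) = (7 - ⅕*5 - ⅖)*(-1/573) = (7 - 1 - ⅖)*(-1/573) = (28/5)*(-1/573) = -28/2865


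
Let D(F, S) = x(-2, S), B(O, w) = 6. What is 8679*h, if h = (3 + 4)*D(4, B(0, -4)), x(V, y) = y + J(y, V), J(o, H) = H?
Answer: 243012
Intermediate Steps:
x(V, y) = V + y (x(V, y) = y + V = V + y)
D(F, S) = -2 + S
h = 28 (h = (3 + 4)*(-2 + 6) = 7*4 = 28)
8679*h = 8679*28 = 243012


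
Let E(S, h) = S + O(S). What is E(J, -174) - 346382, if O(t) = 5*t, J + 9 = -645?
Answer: -350306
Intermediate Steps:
J = -654 (J = -9 - 645 = -654)
E(S, h) = 6*S (E(S, h) = S + 5*S = 6*S)
E(J, -174) - 346382 = 6*(-654) - 346382 = -3924 - 346382 = -350306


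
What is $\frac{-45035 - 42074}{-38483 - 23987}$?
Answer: $\frac{87109}{62470} \approx 1.3944$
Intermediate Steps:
$\frac{-45035 - 42074}{-38483 - 23987} = - \frac{87109}{-62470} = \left(-87109\right) \left(- \frac{1}{62470}\right) = \frac{87109}{62470}$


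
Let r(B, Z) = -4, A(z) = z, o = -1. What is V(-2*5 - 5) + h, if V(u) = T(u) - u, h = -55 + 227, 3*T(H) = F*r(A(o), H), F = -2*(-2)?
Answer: 545/3 ≈ 181.67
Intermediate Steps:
F = 4
T(H) = -16/3 (T(H) = (4*(-4))/3 = (⅓)*(-16) = -16/3)
h = 172
V(u) = -16/3 - u
V(-2*5 - 5) + h = (-16/3 - (-2*5 - 5)) + 172 = (-16/3 - (-10 - 5)) + 172 = (-16/3 - 1*(-15)) + 172 = (-16/3 + 15) + 172 = 29/3 + 172 = 545/3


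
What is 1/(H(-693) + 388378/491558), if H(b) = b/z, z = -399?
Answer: 4669801/11800298 ≈ 0.39574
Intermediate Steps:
H(b) = -b/399 (H(b) = b/(-399) = b*(-1/399) = -b/399)
1/(H(-693) + 388378/491558) = 1/(-1/399*(-693) + 388378/491558) = 1/(33/19 + 388378*(1/491558)) = 1/(33/19 + 194189/245779) = 1/(11800298/4669801) = 4669801/11800298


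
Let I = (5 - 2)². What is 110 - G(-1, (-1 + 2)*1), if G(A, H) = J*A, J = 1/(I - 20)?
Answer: 1209/11 ≈ 109.91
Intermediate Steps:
I = 9 (I = 3² = 9)
J = -1/11 (J = 1/(9 - 20) = 1/(-11) = -1/11 ≈ -0.090909)
G(A, H) = -A/11
110 - G(-1, (-1 + 2)*1) = 110 - (-1)*(-1)/11 = 110 - 1*1/11 = 110 - 1/11 = 1209/11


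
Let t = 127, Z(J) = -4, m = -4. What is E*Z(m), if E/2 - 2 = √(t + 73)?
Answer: -16 - 80*√2 ≈ -129.14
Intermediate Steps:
E = 4 + 20*√2 (E = 4 + 2*√(127 + 73) = 4 + 2*√200 = 4 + 2*(10*√2) = 4 + 20*√2 ≈ 32.284)
E*Z(m) = (4 + 20*√2)*(-4) = -16 - 80*√2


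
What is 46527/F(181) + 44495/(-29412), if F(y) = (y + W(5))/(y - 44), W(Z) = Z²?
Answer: 93734387509/3029436 ≈ 30941.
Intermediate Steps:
F(y) = (25 + y)/(-44 + y) (F(y) = (y + 5²)/(y - 44) = (y + 25)/(-44 + y) = (25 + y)/(-44 + y))
46527/F(181) + 44495/(-29412) = 46527/(((25 + 181)/(-44 + 181))) + 44495/(-29412) = 46527/((206/137)) + 44495*(-1/29412) = 46527/(((1/137)*206)) - 44495/29412 = 46527/(206/137) - 44495/29412 = 46527*(137/206) - 44495/29412 = 6374199/206 - 44495/29412 = 93734387509/3029436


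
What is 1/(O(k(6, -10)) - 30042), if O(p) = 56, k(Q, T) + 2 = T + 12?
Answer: -1/29986 ≈ -3.3349e-5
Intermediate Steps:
k(Q, T) = 10 + T (k(Q, T) = -2 + (T + 12) = -2 + (12 + T) = 10 + T)
1/(O(k(6, -10)) - 30042) = 1/(56 - 30042) = 1/(-29986) = -1/29986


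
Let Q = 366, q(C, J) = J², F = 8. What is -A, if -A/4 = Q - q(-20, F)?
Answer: 1208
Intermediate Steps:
A = -1208 (A = -4*(366 - 1*8²) = -4*(366 - 1*64) = -4*(366 - 64) = -4*302 = -1208)
-A = -1*(-1208) = 1208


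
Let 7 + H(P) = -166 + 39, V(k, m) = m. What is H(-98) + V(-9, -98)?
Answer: -232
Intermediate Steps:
H(P) = -134 (H(P) = -7 + (-166 + 39) = -7 - 127 = -134)
H(-98) + V(-9, -98) = -134 - 98 = -232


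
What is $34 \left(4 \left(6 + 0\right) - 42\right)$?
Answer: $-612$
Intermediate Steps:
$34 \left(4 \left(6 + 0\right) - 42\right) = 34 \left(4 \cdot 6 - 42\right) = 34 \left(24 - 42\right) = 34 \left(-18\right) = -612$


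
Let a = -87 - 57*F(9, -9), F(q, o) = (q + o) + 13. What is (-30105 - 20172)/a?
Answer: 16759/276 ≈ 60.721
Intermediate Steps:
F(q, o) = 13 + o + q (F(q, o) = (o + q) + 13 = 13 + o + q)
a = -828 (a = -87 - 57*(13 - 9 + 9) = -87 - 57*13 = -87 - 741 = -828)
(-30105 - 20172)/a = (-30105 - 20172)/(-828) = -50277*(-1/828) = 16759/276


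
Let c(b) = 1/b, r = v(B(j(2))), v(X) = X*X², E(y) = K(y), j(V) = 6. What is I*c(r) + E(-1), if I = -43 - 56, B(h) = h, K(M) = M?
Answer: -35/24 ≈ -1.4583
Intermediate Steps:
E(y) = y
v(X) = X³
r = 216 (r = 6³ = 216)
I = -99
I*c(r) + E(-1) = -99/216 - 1 = -99*1/216 - 1 = -11/24 - 1 = -35/24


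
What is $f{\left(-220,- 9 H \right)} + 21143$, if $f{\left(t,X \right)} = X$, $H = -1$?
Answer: $21152$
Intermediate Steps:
$f{\left(-220,- 9 H \right)} + 21143 = \left(-9\right) \left(-1\right) + 21143 = 9 + 21143 = 21152$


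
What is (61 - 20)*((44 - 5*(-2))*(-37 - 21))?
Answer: -128412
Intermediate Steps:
(61 - 20)*((44 - 5*(-2))*(-37 - 21)) = 41*((44 + 10)*(-58)) = 41*(54*(-58)) = 41*(-3132) = -128412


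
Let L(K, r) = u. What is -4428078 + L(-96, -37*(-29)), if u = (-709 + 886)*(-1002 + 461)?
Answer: -4523835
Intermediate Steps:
u = -95757 (u = 177*(-541) = -95757)
L(K, r) = -95757
-4428078 + L(-96, -37*(-29)) = -4428078 - 95757 = -4523835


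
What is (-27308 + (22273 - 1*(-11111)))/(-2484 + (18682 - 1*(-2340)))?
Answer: 98/299 ≈ 0.32776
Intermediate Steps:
(-27308 + (22273 - 1*(-11111)))/(-2484 + (18682 - 1*(-2340))) = (-27308 + (22273 + 11111))/(-2484 + (18682 + 2340)) = (-27308 + 33384)/(-2484 + 21022) = 6076/18538 = 6076*(1/18538) = 98/299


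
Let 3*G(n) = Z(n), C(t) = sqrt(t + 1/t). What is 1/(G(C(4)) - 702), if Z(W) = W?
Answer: -25272/17740927 - 6*sqrt(17)/17740927 ≈ -0.0014259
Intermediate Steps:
G(n) = n/3
1/(G(C(4)) - 702) = 1/(sqrt(4 + 1/4)/3 - 702) = 1/(sqrt(17/4)/3 - 702) = 1/((sqrt(17)/2)/3 - 702) = 1/(sqrt(17)/6 - 702) = 1/(-702 + sqrt(17)/6)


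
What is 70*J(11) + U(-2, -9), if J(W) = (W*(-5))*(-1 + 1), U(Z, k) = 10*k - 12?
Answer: -102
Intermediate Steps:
U(Z, k) = -12 + 10*k
J(W) = 0 (J(W) = -5*W*0 = 0)
70*J(11) + U(-2, -9) = 70*0 + (-12 + 10*(-9)) = 0 + (-12 - 90) = 0 - 102 = -102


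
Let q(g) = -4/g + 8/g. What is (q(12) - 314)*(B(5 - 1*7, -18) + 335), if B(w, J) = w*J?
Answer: -349111/3 ≈ -1.1637e+5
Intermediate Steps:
q(g) = 4/g
B(w, J) = J*w
(q(12) - 314)*(B(5 - 1*7, -18) + 335) = (4/12 - 314)*(-18*(5 - 1*7) + 335) = (4*(1/12) - 314)*(-18*(5 - 7) + 335) = (1/3 - 314)*(-18*(-2) + 335) = -941*(36 + 335)/3 = -941/3*371 = -349111/3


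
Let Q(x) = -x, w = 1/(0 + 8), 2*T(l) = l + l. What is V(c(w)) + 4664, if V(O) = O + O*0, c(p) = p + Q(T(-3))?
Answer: 37337/8 ≈ 4667.1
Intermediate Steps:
T(l) = l (T(l) = (l + l)/2 = (2*l)/2 = l)
w = ⅛ (w = 1/8 = ⅛ ≈ 0.12500)
c(p) = 3 + p (c(p) = p - 1*(-3) = p + 3 = 3 + p)
V(O) = O (V(O) = O + 0 = O)
V(c(w)) + 4664 = (3 + ⅛) + 4664 = 25/8 + 4664 = 37337/8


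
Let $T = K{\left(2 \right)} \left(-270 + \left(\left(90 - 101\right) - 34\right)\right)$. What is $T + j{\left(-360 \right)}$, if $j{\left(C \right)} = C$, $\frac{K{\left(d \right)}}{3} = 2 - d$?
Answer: $-360$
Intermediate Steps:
$K{\left(d \right)} = 6 - 3 d$ ($K{\left(d \right)} = 3 \left(2 - d\right) = 6 - 3 d$)
$T = 0$ ($T = \left(6 - 6\right) \left(-270 + \left(\left(90 - 101\right) - 34\right)\right) = \left(6 - 6\right) \left(-270 - 45\right) = 0 \left(-270 - 45\right) = 0 \left(-315\right) = 0$)
$T + j{\left(-360 \right)} = 0 - 360 = -360$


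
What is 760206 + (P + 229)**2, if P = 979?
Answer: 2219470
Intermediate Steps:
760206 + (P + 229)**2 = 760206 + (979 + 229)**2 = 760206 + 1208**2 = 760206 + 1459264 = 2219470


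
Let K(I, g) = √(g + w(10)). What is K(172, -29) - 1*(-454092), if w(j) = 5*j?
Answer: 454092 + √21 ≈ 4.5410e+5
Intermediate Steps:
K(I, g) = √(50 + g) (K(I, g) = √(g + 5*10) = √(g + 50) = √(50 + g))
K(172, -29) - 1*(-454092) = √(50 - 29) - 1*(-454092) = √21 + 454092 = 454092 + √21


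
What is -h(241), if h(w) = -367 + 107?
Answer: 260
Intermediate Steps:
h(w) = -260
-h(241) = -1*(-260) = 260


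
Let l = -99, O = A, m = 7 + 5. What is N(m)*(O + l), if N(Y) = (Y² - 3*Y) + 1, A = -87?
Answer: -20274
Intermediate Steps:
m = 12
O = -87
N(Y) = 1 + Y² - 3*Y
N(m)*(O + l) = (1 + 12² - 3*12)*(-87 - 99) = (1 + 144 - 36)*(-186) = 109*(-186) = -20274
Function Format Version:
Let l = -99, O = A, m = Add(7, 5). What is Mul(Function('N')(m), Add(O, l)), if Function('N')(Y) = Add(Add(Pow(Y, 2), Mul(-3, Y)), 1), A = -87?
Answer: -20274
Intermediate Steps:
m = 12
O = -87
Function('N')(Y) = Add(1, Pow(Y, 2), Mul(-3, Y))
Mul(Function('N')(m), Add(O, l)) = Mul(Add(1, Pow(12, 2), Mul(-3, 12)), Add(-87, -99)) = Mul(Add(1, 144, -36), -186) = Mul(109, -186) = -20274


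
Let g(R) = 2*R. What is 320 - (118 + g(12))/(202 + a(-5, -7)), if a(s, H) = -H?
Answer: 66738/209 ≈ 319.32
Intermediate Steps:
320 - (118 + g(12))/(202 + a(-5, -7)) = 320 - (118 + 2*12)/(202 - 1*(-7)) = 320 - (118 + 24)/(202 + 7) = 320 - 142/209 = 66738/209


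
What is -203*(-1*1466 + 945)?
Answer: 105763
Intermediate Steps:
-203*(-1*1466 + 945) = -203*(-1466 + 945) = -203*(-521) = 105763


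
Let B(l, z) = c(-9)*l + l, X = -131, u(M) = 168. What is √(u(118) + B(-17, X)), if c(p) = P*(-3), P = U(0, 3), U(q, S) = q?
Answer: √151 ≈ 12.288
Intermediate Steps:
P = 0
c(p) = 0 (c(p) = 0*(-3) = 0)
B(l, z) = l (B(l, z) = 0*l + l = 0 + l = l)
√(u(118) + B(-17, X)) = √(168 - 17) = √151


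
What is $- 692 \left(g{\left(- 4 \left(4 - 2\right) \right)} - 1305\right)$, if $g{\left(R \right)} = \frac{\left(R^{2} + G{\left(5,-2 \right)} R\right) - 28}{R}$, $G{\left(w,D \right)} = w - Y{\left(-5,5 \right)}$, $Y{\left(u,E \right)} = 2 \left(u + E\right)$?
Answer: $902714$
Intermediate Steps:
$Y{\left(u,E \right)} = 2 E + 2 u$ ($Y{\left(u,E \right)} = 2 \left(E + u\right) = 2 E + 2 u$)
$G{\left(w,D \right)} = w$ ($G{\left(w,D \right)} = w - \left(2 \cdot 5 + 2 \left(-5\right)\right) = w - \left(10 - 10\right) = w - 0 = w + 0 = w$)
$g{\left(R \right)} = \frac{-28 + R^{2} + 5 R}{R}$ ($g{\left(R \right)} = \frac{\left(R^{2} + 5 R\right) - 28}{R} = \frac{-28 + R^{2} + 5 R}{R}$)
$- 692 \left(g{\left(- 4 \left(4 - 2\right) \right)} - 1305\right) = - 692 \left(\left(5 - 4 \left(4 - 2\right) - \frac{28}{\left(-4\right) \left(4 - 2\right)}\right) - 1305\right) = - 692 \left(\left(5 - 8 - \frac{28}{\left(-4\right) 2}\right) - 1305\right) = - 692 \left(\left(5 - 8 - \frac{28}{-8}\right) - 1305\right) = - 692 \left(\left(5 - 8 - - \frac{7}{2}\right) - 1305\right) = - 692 \left(\left(5 - 8 + \frac{7}{2}\right) - 1305\right) = - 692 \left(\frac{1}{2} - 1305\right) = \left(-692\right) \left(- \frac{2609}{2}\right) = 902714$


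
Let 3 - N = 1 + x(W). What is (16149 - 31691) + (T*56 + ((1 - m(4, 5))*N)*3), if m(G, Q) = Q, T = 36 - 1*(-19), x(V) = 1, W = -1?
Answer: -12474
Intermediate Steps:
T = 55 (T = 36 + 19 = 55)
N = 1 (N = 3 - (1 + 1) = 3 - 1*2 = 3 - 2 = 1)
(16149 - 31691) + (T*56 + ((1 - m(4, 5))*N)*3) = (16149 - 31691) + (55*56 + ((1 - 1*5)*1)*3) = -15542 + (3080 + ((1 - 5)*1)*3) = -15542 + (3080 - 4*1*3) = -15542 + (3080 - 4*3) = -15542 + (3080 - 12) = -15542 + 3068 = -12474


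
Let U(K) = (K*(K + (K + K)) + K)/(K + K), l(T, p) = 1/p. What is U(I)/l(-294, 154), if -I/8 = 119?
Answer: -219835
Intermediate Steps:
I = -952 (I = -8*119 = -952)
U(K) = (K + 3*K²)/(2*K) (U(K) = (K*(K + 2*K) + K)/((2*K)) = (K*(3*K) + K)*(1/(2*K)) = (3*K² + K)*(1/(2*K)) = (K + 3*K²)*(1/(2*K)) = (K + 3*K²)/(2*K))
U(I)/l(-294, 154) = (½ + (3/2)*(-952))/(1/154) = (½ - 1428)/(1/154) = -2855/2*154 = -219835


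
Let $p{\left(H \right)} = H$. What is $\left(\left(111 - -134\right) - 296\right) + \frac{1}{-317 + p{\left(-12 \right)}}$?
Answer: $- \frac{16780}{329} \approx -51.003$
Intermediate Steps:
$\left(\left(111 - -134\right) - 296\right) + \frac{1}{-317 + p{\left(-12 \right)}} = \left(\left(111 - -134\right) - 296\right) + \frac{1}{-317 - 12} = \left(\left(111 + 134\right) - 296\right) + \frac{1}{-329} = \left(245 - 296\right) - \frac{1}{329} = -51 - \frac{1}{329} = - \frac{16780}{329}$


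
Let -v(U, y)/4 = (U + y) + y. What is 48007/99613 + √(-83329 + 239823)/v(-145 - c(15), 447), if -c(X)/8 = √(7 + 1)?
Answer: 787/1633 - 9737*√926/2241956 + 104*√463/560489 ≈ 0.35377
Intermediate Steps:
c(X) = -16*√2 (c(X) = -8*√(7 + 1) = -16*√2)
v(U, y) = -8*y - 4*U (v(U, y) = -4*((U + y) + y) = -4*(U + 2*y) = -8*y - 4*U)
48007/99613 + √(-83329 + 239823)/v(-145 - c(15), 447) = 48007/99613 + √(-83329 + 239823)/(-8*447 - 4*(-145 - (-16)*√2)) = 48007*(1/99613) + √156494/(-3576 - 4*(-145 + 16*√2)) = 787/1633 + (13*√926)/(-3576 + (580 - 64*√2)) = 787/1633 + (13*√926)/(-2996 - 64*√2) = 787/1633 + 13*√926/(-2996 - 64*√2)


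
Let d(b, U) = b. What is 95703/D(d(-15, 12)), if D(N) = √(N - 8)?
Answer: -4161*I*√23 ≈ -19955.0*I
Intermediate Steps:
D(N) = √(-8 + N)
95703/D(d(-15, 12)) = 95703/(√(-8 - 15)) = 95703/(√(-23)) = 95703/((I*√23)) = 95703*(-I*√23/23) = -4161*I*√23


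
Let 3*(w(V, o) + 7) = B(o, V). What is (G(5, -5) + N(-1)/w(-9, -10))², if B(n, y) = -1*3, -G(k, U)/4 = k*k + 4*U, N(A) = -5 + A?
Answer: 5929/16 ≈ 370.56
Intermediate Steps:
G(k, U) = -16*U - 4*k² (G(k, U) = -4*(k*k + 4*U) = -4*(k² + 4*U) = -16*U - 4*k²)
B(n, y) = -3
w(V, o) = -8 (w(V, o) = -7 + (⅓)*(-3) = -7 - 1 = -8)
(G(5, -5) + N(-1)/w(-9, -10))² = ((-16*(-5) - 4*5²) + (-5 - 1)/(-8))² = ((80 - 4*25) - 6*(-⅛))² = ((80 - 100) + ¾)² = (-20 + ¾)² = (-77/4)² = 5929/16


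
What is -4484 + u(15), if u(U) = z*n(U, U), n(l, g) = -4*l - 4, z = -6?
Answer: -4100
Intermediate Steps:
n(l, g) = -4 - 4*l
u(U) = 24 + 24*U (u(U) = -6*(-4 - 4*U) = 24 + 24*U)
-4484 + u(15) = -4484 + (24 + 24*15) = -4484 + (24 + 360) = -4484 + 384 = -4100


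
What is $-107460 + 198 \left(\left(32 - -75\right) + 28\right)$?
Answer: $-80730$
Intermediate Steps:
$-107460 + 198 \left(\left(32 - -75\right) + 28\right) = -107460 + 198 \left(\left(32 + 75\right) + 28\right) = -107460 + 198 \left(107 + 28\right) = -107460 + 198 \cdot 135 = -107460 + 26730 = -80730$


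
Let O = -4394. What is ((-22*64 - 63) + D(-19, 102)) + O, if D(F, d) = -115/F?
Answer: -111320/19 ≈ -5858.9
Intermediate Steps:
((-22*64 - 63) + D(-19, 102)) + O = ((-22*64 - 63) - 115/(-19)) - 4394 = ((-1408 - 63) - 115*(-1/19)) - 4394 = (-1471 + 115/19) - 4394 = -27834/19 - 4394 = -111320/19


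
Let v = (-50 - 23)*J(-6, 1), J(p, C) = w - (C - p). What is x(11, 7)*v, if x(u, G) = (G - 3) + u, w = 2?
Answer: 5475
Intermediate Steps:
J(p, C) = 2 + p - C (J(p, C) = 2 - (C - p) = 2 + (p - C) = 2 + p - C)
x(u, G) = -3 + G + u (x(u, G) = (-3 + G) + u = -3 + G + u)
v = 365 (v = (-50 - 23)*(2 - 6 - 1*1) = -73*(2 - 6 - 1) = -73*(-5) = 365)
x(11, 7)*v = (-3 + 7 + 11)*365 = 15*365 = 5475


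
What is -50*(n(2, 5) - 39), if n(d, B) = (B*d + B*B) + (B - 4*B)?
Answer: 950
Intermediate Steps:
n(d, B) = B² - 3*B + B*d (n(d, B) = (B*d + B²) - 3*B = (B² + B*d) - 3*B = B² - 3*B + B*d)
-50*(n(2, 5) - 39) = -50*(5*(-3 + 5 + 2) - 39) = -50*(5*4 - 39) = -50*(20 - 39) = -50*(-19) = 950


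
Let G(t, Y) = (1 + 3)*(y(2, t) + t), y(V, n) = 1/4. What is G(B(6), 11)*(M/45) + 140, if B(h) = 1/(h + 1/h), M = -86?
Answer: 227854/1665 ≈ 136.85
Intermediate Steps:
B(h) = 1/(h + 1/h)
y(V, n) = ¼
G(t, Y) = 1 + 4*t (G(t, Y) = (1 + 3)*(¼ + t) = 4*(¼ + t) = 1 + 4*t)
G(B(6), 11)*(M/45) + 140 = (1 + 4*(6/(1 + 6²)))*(-86/45) + 140 = (1 + 4*(6/(1 + 36)))*(-86*1/45) + 140 = (1 + 4*(6/37))*(-86/45) + 140 = (1 + 24/37)*(-86/45) + 140 = (61/37)*(-86/45) + 140 = -5246/1665 + 140 = 227854/1665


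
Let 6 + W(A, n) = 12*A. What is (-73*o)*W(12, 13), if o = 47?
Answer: -473478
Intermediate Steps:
W(A, n) = -6 + 12*A
(-73*o)*W(12, 13) = (-73*47)*(-6 + 12*12) = -3431*(-6 + 144) = -3431*138 = -473478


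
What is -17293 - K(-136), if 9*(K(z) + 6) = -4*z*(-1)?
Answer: -155039/9 ≈ -17227.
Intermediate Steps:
K(z) = -6 + 4*z/9 (K(z) = -6 + (-4*z*(-1))/9 = -6 + (4*z)/9 = -6 + 4*z/9)
-17293 - K(-136) = -17293 - (-6 + (4/9)*(-136)) = -17293 - (-6 - 544/9) = -17293 - 1*(-598/9) = -17293 + 598/9 = -155039/9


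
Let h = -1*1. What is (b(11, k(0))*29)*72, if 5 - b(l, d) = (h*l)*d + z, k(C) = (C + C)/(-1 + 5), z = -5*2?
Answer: 31320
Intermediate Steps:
z = -10
h = -1
k(C) = C/2 (k(C) = (2*C)/4 = (2*C)*(1/4) = C/2)
b(l, d) = 15 + d*l (b(l, d) = 5 - ((-l)*d - 10) = 5 - (-d*l - 10) = 5 - (-10 - d*l) = 5 + (10 + d*l) = 15 + d*l)
(b(11, k(0))*29)*72 = ((15 + ((1/2)*0)*11)*29)*72 = ((15 + 0*11)*29)*72 = ((15 + 0)*29)*72 = (15*29)*72 = 435*72 = 31320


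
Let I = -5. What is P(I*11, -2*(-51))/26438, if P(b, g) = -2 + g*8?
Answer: 407/13219 ≈ 0.030789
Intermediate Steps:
P(b, g) = -2 + 8*g
P(I*11, -2*(-51))/26438 = (-2 + 8*(-2*(-51)))/26438 = (-2 + 8*102)*(1/26438) = (-2 + 816)*(1/26438) = 814*(1/26438) = 407/13219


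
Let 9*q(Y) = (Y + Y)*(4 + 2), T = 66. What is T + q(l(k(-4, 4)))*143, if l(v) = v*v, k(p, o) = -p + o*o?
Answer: 228998/3 ≈ 76333.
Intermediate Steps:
k(p, o) = o² - p (k(p, o) = -p + o² = o² - p)
l(v) = v²
q(Y) = 4*Y/3 (q(Y) = ((Y + Y)*(4 + 2))/9 = ((2*Y)*6)/9 = (12*Y)/9 = 4*Y/3)
T + q(l(k(-4, 4)))*143 = 66 + (4*(4² - 1*(-4))²/3)*143 = 66 + (4*(16 + 4)²/3)*143 = 66 + ((4/3)*20²)*143 = 66 + ((4/3)*400)*143 = 66 + (1600/3)*143 = 66 + 228800/3 = 228998/3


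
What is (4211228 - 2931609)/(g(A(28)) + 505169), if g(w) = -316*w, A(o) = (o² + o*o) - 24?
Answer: 1279619/17265 ≈ 74.116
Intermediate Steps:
A(o) = -24 + 2*o² (A(o) = (o² + o²) - 24 = 2*o² - 24 = -24 + 2*o²)
(4211228 - 2931609)/(g(A(28)) + 505169) = (4211228 - 2931609)/(-316*(-24 + 2*28²) + 505169) = 1279619/(-316*(-24 + 2*784) + 505169) = 1279619/(-316*(-24 + 1568) + 505169) = 1279619/(-316*1544 + 505169) = 1279619/(-487904 + 505169) = 1279619/17265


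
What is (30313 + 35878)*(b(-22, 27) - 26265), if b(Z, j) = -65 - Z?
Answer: -1741352828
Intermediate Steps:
(30313 + 35878)*(b(-22, 27) - 26265) = (30313 + 35878)*((-65 - 1*(-22)) - 26265) = 66191*((-65 + 22) - 26265) = 66191*(-43 - 26265) = 66191*(-26308) = -1741352828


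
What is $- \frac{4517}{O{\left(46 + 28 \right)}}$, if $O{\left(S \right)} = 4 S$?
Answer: $- \frac{4517}{296} \approx -15.26$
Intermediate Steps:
$- \frac{4517}{O{\left(46 + 28 \right)}} = - \frac{4517}{4 \left(46 + 28\right)} = - \frac{4517}{4 \cdot 74} = - \frac{4517}{296}$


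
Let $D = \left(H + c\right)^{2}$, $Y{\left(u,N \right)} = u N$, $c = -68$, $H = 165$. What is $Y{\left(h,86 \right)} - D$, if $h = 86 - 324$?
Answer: $-29877$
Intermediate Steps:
$h = -238$ ($h = 86 - 324 = -238$)
$Y{\left(u,N \right)} = N u$
$D = 9409$ ($D = \left(165 - 68\right)^{2} = 97^{2} = 9409$)
$Y{\left(h,86 \right)} - D = 86 \left(-238\right) - 9409 = -20468 - 9409 = -29877$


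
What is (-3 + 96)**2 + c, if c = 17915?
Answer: 26564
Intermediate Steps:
(-3 + 96)**2 + c = (-3 + 96)**2 + 17915 = 93**2 + 17915 = 8649 + 17915 = 26564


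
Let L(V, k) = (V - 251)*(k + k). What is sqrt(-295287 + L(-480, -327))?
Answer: sqrt(182787) ≈ 427.54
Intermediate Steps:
L(V, k) = 2*k*(-251 + V) (L(V, k) = (-251 + V)*(2*k) = 2*k*(-251 + V))
sqrt(-295287 + L(-480, -327)) = sqrt(-295287 + 2*(-327)*(-251 - 480)) = sqrt(-295287 + 2*(-327)*(-731)) = sqrt(-295287 + 478074) = sqrt(182787)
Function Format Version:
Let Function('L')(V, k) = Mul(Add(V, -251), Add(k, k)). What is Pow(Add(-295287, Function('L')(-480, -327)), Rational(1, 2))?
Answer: Pow(182787, Rational(1, 2)) ≈ 427.54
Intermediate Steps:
Function('L')(V, k) = Mul(2, k, Add(-251, V)) (Function('L')(V, k) = Mul(Add(-251, V), Mul(2, k)) = Mul(2, k, Add(-251, V)))
Pow(Add(-295287, Function('L')(-480, -327)), Rational(1, 2)) = Pow(Add(-295287, Mul(2, -327, Add(-251, -480))), Rational(1, 2)) = Pow(Add(-295287, Mul(2, -327, -731)), Rational(1, 2)) = Pow(Add(-295287, 478074), Rational(1, 2)) = Pow(182787, Rational(1, 2))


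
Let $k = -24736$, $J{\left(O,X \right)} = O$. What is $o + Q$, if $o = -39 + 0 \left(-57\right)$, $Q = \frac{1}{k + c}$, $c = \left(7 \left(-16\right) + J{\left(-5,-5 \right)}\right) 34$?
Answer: $- \frac{1119847}{28714} \approx -39.0$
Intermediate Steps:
$c = -3978$ ($c = \left(7 \left(-16\right) - 5\right) 34 = \left(-112 - 5\right) 34 = \left(-117\right) 34 = -3978$)
$Q = - \frac{1}{28714}$ ($Q = \frac{1}{-24736 - 3978} = \frac{1}{-28714} = - \frac{1}{28714} \approx -3.4826 \cdot 10^{-5}$)
$o = -39$ ($o = -39 + 0 = -39$)
$o + Q = -39 - \frac{1}{28714} = - \frac{1119847}{28714}$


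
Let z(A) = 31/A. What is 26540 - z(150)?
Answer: 3980969/150 ≈ 26540.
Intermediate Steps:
26540 - z(150) = 26540 - 31/150 = 3980969/150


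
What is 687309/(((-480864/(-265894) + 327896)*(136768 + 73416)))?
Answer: 3972855201/398372061119552 ≈ 9.9727e-6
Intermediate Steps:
687309/(((-480864/(-265894) + 327896)*(136768 + 73416))) = 687309/(((-480864*(-1/265894) + 327896)*210184)) = 687309/(((240432/132947 + 327896)*210184)) = 687309/(((43593029944/132947)*210184)) = 687309/(9162557405749696/132947) = 687309*(132947/9162557405749696) = 3972855201/398372061119552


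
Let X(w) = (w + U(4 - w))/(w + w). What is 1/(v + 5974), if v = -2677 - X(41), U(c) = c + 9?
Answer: 82/270341 ≈ 0.00030332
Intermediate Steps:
U(c) = 9 + c
X(w) = 13/(2*w) (X(w) = (w + (9 + (4 - w)))/(w + w) = (w + (13 - w))/((2*w)) = 13*(1/(2*w)) = 13/(2*w))
v = -219527/82 (v = -2677 - 13/(2*41) = -2677 - 1*13/82 = -2677 - 13/82 = -219527/82 ≈ -2677.2)
1/(v + 5974) = 1/(-219527/82 + 5974) = 1/(270341/82) = 82/270341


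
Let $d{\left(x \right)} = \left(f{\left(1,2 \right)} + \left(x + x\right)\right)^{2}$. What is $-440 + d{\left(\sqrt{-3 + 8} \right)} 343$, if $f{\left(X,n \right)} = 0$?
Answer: $6420$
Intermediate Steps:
$d{\left(x \right)} = 4 x^{2}$ ($d{\left(x \right)} = \left(0 + \left(x + x\right)\right)^{2} = \left(0 + 2 x\right)^{2} = \left(2 x\right)^{2} = 4 x^{2}$)
$-440 + d{\left(\sqrt{-3 + 8} \right)} 343 = -440 + 4 \left(\sqrt{-3 + 8}\right)^{2} \cdot 343 = -440 + 4 \left(\sqrt{5}\right)^{2} \cdot 343 = -440 + 4 \cdot 5 \cdot 343 = -440 + 20 \cdot 343 = -440 + 6860 = 6420$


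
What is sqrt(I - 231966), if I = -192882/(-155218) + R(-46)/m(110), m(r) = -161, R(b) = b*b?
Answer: I*sqrt(1397239285858913)/77609 ≈ 481.64*I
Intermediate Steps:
R(b) = b**2
I = -923563/77609 (I = -192882/(-155218) + (-46)**2/(-161) = -192882*(-1/155218) + 2116*(-1/161) = 96441/77609 - 92/7 = -923563/77609 ≈ -11.900)
sqrt(I - 231966) = sqrt(-923563/77609 - 231966) = sqrt(-18003572857/77609) = I*sqrt(1397239285858913)/77609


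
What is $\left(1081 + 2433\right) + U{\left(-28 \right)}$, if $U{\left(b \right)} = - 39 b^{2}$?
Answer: $-27062$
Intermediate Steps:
$\left(1081 + 2433\right) + U{\left(-28 \right)} = \left(1081 + 2433\right) - 39 \left(-28\right)^{2} = 3514 - 30576 = -27062$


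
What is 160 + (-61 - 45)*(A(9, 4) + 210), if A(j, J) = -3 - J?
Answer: -21358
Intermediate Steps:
160 + (-61 - 45)*(A(9, 4) + 210) = 160 + (-61 - 45)*((-3 - 1*4) + 210) = 160 - 106*((-3 - 4) + 210) = 160 - 106*(-7 + 210) = 160 - 106*203 = 160 - 21518 = -21358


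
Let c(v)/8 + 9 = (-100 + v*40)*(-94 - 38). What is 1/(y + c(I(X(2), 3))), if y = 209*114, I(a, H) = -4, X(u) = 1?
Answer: 1/298314 ≈ 3.3522e-6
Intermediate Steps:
c(v) = 105528 - 42240*v (c(v) = -72 + 8*((-100 + v*40)*(-94 - 38)) = -72 + 8*((-100 + 40*v)*(-132)) = -72 + 8*(13200 - 5280*v) = -72 + (105600 - 42240*v) = 105528 - 42240*v)
y = 23826
1/(y + c(I(X(2), 3))) = 1/(23826 + (105528 - 42240*(-4))) = 1/(23826 + (105528 + 168960)) = 1/(23826 + 274488) = 1/298314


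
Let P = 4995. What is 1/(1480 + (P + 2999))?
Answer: 1/9474 ≈ 0.00010555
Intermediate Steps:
1/(1480 + (P + 2999)) = 1/(1480 + (4995 + 2999)) = 1/(1480 + 7994) = 1/9474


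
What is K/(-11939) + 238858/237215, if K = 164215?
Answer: -36102535563/2832109885 ≈ -12.748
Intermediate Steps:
K/(-11939) + 238858/237215 = 164215/(-11939) + 238858/237215 = 164215*(-1/11939) + 238858*(1/237215) = -164215/11939 + 238858/237215 = -36102535563/2832109885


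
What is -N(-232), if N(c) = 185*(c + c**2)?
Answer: -9914520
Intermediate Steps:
N(c) = 185*c + 185*c**2
-N(-232) = -185*(-232)*(1 - 232) = -185*(-232)*(-231) = -1*9914520 = -9914520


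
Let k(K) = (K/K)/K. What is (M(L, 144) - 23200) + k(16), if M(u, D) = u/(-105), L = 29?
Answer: -38976359/1680 ≈ -23200.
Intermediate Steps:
k(K) = 1/K
M(u, D) = -u/105 (M(u, D) = u*(-1/105) = -u/105)
(M(L, 144) - 23200) + k(16) = (-1/105*29 - 23200) + 1/16 = (-29/105 - 23200) + 1/16 = -2436029/105 + 1/16 = -38976359/1680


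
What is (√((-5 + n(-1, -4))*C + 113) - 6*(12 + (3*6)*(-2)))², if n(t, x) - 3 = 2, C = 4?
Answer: (144 + √113)² ≈ 23910.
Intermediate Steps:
n(t, x) = 5 (n(t, x) = 3 + 2 = 5)
(√((-5 + n(-1, -4))*C + 113) - 6*(12 + (3*6)*(-2)))² = (√((-5 + 5)*4 + 113) - 6*(12 + (3*6)*(-2)))² = (√(0*4 + 113) - 6*(12 + 18*(-2)))² = (√(0 + 113) - 6*(12 - 36))² = (√113 - 6*(-24))² = (√113 + 144)² = (144 + √113)²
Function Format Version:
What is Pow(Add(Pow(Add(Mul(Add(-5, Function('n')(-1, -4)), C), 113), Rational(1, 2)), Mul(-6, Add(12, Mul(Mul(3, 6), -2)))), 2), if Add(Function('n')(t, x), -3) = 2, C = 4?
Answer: Pow(Add(144, Pow(113, Rational(1, 2))), 2) ≈ 23910.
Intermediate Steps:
Function('n')(t, x) = 5 (Function('n')(t, x) = Add(3, 2) = 5)
Pow(Add(Pow(Add(Mul(Add(-5, Function('n')(-1, -4)), C), 113), Rational(1, 2)), Mul(-6, Add(12, Mul(Mul(3, 6), -2)))), 2) = Pow(Add(Pow(Add(Mul(Add(-5, 5), 4), 113), Rational(1, 2)), Mul(-6, Add(12, Mul(Mul(3, 6), -2)))), 2) = Pow(Add(Pow(Add(Mul(0, 4), 113), Rational(1, 2)), Mul(-6, Add(12, Mul(18, -2)))), 2) = Pow(Add(Pow(Add(0, 113), Rational(1, 2)), Mul(-6, Add(12, -36))), 2) = Pow(Add(Pow(113, Rational(1, 2)), Mul(-6, -24)), 2) = Pow(Add(Pow(113, Rational(1, 2)), 144), 2) = Pow(Add(144, Pow(113, Rational(1, 2))), 2)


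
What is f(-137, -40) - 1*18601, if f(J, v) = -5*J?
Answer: -17916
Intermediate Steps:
f(-137, -40) - 1*18601 = -5*(-137) - 1*18601 = 685 - 18601 = -17916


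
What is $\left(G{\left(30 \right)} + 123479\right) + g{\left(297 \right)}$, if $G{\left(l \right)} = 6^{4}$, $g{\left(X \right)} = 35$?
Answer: $124810$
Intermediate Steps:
$G{\left(l \right)} = 1296$
$\left(G{\left(30 \right)} + 123479\right) + g{\left(297 \right)} = \left(1296 + 123479\right) + 35 = 124775 + 35 = 124810$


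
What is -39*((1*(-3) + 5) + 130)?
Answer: -5148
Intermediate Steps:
-39*((1*(-3) + 5) + 130) = -39*((-3 + 5) + 130) = -39*(2 + 130) = -39*132 = -5148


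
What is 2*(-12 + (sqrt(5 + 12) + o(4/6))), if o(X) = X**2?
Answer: -208/9 + 2*sqrt(17) ≈ -14.865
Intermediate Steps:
2*(-12 + (sqrt(5 + 12) + o(4/6))) = 2*(-12 + (sqrt(5 + 12) + (4/6)**2)) = 2*(-12 + (sqrt(17) + (4*(1/6))**2)) = 2*(-12 + (sqrt(17) + (2/3)**2)) = 2*(-12 + (sqrt(17) + 4/9)) = 2*(-12 + (4/9 + sqrt(17))) = 2*(-104/9 + sqrt(17)) = -208/9 + 2*sqrt(17)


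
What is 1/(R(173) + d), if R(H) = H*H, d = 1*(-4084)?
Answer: 1/25845 ≈ 3.8692e-5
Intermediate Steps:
d = -4084
R(H) = H**2
1/(R(173) + d) = 1/(173**2 - 4084) = 1/(29929 - 4084) = 1/25845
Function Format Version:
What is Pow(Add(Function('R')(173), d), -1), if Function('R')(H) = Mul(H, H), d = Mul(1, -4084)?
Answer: Rational(1, 25845) ≈ 3.8692e-5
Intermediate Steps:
d = -4084
Function('R')(H) = Pow(H, 2)
Pow(Add(Function('R')(173), d), -1) = Pow(Add(Pow(173, 2), -4084), -1) = Pow(Add(29929, -4084), -1) = Pow(25845, -1) = Rational(1, 25845)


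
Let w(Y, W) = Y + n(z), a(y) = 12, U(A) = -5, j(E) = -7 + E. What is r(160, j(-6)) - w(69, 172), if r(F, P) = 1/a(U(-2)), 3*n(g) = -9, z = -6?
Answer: -791/12 ≈ -65.917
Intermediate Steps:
n(g) = -3 (n(g) = (1/3)*(-9) = -3)
r(F, P) = 1/12
w(Y, W) = -3 + Y (w(Y, W) = Y - 3 = -3 + Y)
r(160, j(-6)) - w(69, 172) = 1/12 - (-3 + 69) = 1/12 - 1*66 = 1/12 - 66 = -791/12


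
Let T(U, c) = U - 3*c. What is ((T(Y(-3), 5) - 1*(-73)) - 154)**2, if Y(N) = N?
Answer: 9801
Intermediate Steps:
((T(Y(-3), 5) - 1*(-73)) - 154)**2 = (((-3 - 3*5) - 1*(-73)) - 154)**2 = (((-3 - 15) + 73) - 154)**2 = ((-18 + 73) - 154)**2 = (55 - 154)**2 = (-99)**2 = 9801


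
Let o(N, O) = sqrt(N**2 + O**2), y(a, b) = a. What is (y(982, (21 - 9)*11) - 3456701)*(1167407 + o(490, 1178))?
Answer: -4034230550633 - 6911438*sqrt(406946) ≈ -4.0386e+12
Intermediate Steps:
(y(982, (21 - 9)*11) - 3456701)*(1167407 + o(490, 1178)) = (982 - 3456701)*(1167407 + sqrt(490**2 + 1178**2)) = -3455719*(1167407 + sqrt(240100 + 1387684)) = -3455719*(1167407 + sqrt(1627784)) = -3455719*(1167407 + 2*sqrt(406946)) = -4034230550633 - 6911438*sqrt(406946)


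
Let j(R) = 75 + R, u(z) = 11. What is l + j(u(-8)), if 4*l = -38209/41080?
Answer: 14093311/164320 ≈ 85.767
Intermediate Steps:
l = -38209/164320 (l = (-38209/41080)/4 = (-38209*1/41080)/4 = (¼)*(-38209/41080) = -38209/164320 ≈ -0.23253)
l + j(u(-8)) = -38209/164320 + (75 + 11) = -38209/164320 + 86 = 14093311/164320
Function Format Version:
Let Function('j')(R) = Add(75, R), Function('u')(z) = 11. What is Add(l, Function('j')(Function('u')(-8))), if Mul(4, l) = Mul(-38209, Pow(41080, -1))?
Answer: Rational(14093311, 164320) ≈ 85.767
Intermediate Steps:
l = Rational(-38209, 164320) (l = Mul(Rational(1, 4), Mul(-38209, Pow(41080, -1))) = Mul(Rational(1, 4), Mul(-38209, Rational(1, 41080))) = Mul(Rational(1, 4), Rational(-38209, 41080)) = Rational(-38209, 164320) ≈ -0.23253)
Add(l, Function('j')(Function('u')(-8))) = Add(Rational(-38209, 164320), Add(75, 11)) = Add(Rational(-38209, 164320), 86) = Rational(14093311, 164320)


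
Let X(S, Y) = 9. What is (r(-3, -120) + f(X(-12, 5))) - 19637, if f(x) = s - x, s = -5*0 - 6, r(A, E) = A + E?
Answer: -19775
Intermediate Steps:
s = -6 (s = 0 - 6 = -6)
f(x) = -6 - x
(r(-3, -120) + f(X(-12, 5))) - 19637 = ((-3 - 120) + (-6 - 1*9)) - 19637 = (-123 + (-6 - 9)) - 19637 = (-123 - 15) - 19637 = -138 - 19637 = -19775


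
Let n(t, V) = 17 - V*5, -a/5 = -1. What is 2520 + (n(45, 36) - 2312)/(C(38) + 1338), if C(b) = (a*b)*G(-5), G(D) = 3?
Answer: 533965/212 ≈ 2518.7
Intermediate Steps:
a = 5 (a = -5*(-1) = 5)
C(b) = 15*b (C(b) = (5*b)*3 = 15*b)
n(t, V) = 17 - 5*V
2520 + (n(45, 36) - 2312)/(C(38) + 1338) = 2520 + ((17 - 5*36) - 2312)/(15*38 + 1338) = 2520 + ((17 - 180) - 2312)/(570 + 1338) = 2520 + (-163 - 2312)/1908 = 2520 - 2475*1/1908 = 2520 - 275/212 = 533965/212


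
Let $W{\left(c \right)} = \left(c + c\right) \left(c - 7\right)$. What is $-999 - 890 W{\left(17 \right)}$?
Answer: $-303599$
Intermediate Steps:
$W{\left(c \right)} = 2 c \left(-7 + c\right)$
$-999 - 890 W{\left(17 \right)} = -999 - 890 \cdot 2 \cdot 17 \left(-7 + 17\right) = -999 - 890 \cdot 2 \cdot 17 \cdot 10 = -999 - 302600 = -303599$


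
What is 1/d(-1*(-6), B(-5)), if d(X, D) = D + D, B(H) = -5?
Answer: -1/10 ≈ -0.10000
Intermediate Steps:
d(X, D) = 2*D
1/d(-1*(-6), B(-5)) = 1/(2*(-5)) = 1/(-10) = -1/10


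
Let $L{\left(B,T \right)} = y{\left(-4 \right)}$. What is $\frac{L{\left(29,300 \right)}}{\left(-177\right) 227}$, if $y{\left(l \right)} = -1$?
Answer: $\frac{1}{40179} \approx 2.4889 \cdot 10^{-5}$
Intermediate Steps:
$L{\left(B,T \right)} = -1$
$\frac{L{\left(29,300 \right)}}{\left(-177\right) 227} = - \frac{1}{\left(-177\right) 227} = - \frac{1}{-40179} = \left(-1\right) \left(- \frac{1}{40179}\right) = \frac{1}{40179}$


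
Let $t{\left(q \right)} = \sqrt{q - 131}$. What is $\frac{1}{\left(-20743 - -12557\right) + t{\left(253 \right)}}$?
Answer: $- \frac{4093}{33505237} - \frac{\sqrt{122}}{67010474} \approx -0.00012232$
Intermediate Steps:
$t{\left(q \right)} = \sqrt{-131 + q}$
$\frac{1}{\left(-20743 - -12557\right) + t{\left(253 \right)}} = \frac{1}{\left(-20743 - -12557\right) + \sqrt{-131 + 253}} = \frac{1}{\left(-20743 + 12557\right) + \sqrt{122}} = \frac{1}{-8186 + \sqrt{122}}$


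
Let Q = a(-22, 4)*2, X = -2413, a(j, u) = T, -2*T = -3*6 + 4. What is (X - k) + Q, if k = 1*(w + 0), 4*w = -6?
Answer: -4795/2 ≈ -2397.5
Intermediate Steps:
w = -3/2 (w = (1/4)*(-6) = -3/2 ≈ -1.5000)
T = 7 (T = -(-3*6 + 4)/2 = -(-18 + 4)/2 = -1/2*(-14) = 7)
a(j, u) = 7
k = -3/2 (k = 1*(-3/2 + 0) = 1*(-3/2) = -3/2 ≈ -1.5000)
Q = 14 (Q = 7*2 = 14)
(X - k) + Q = (-2413 - 1*(-3/2)) + 14 = (-2413 + 3/2) + 14 = -4823/2 + 14 = -4795/2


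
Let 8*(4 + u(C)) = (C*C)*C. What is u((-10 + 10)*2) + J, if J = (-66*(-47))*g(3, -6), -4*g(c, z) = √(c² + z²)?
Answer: -4 - 4653*√5/2 ≈ -5206.2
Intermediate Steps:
g(c, z) = -√(c² + z²)/4
u(C) = -4 + C³/8 (u(C) = -4 + ((C*C)*C)/8 = -4 + (C²*C)/8 = -4 + C³/8)
J = -4653*√5/2 (J = (-66*(-47))*(-√(3² + (-6)²)/4) = 3102*(-√(9 + 36)/4) = 3102*(-3*√5/4) = -4653*√5/2 ≈ -5202.2)
u((-10 + 10)*2) + J = (-4 + ((-10 + 10)*2)³/8) - 4653*√5/2 = (-4 + (0*2)³/8) - 4653*√5/2 = (-4 + (⅛)*0³) - 4653*√5/2 = (-4 + (⅛)*0) - 4653*√5/2 = (-4 + 0) - 4653*√5/2 = -4 - 4653*√5/2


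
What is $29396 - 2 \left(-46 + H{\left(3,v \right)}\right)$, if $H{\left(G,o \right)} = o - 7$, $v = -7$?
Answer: $29516$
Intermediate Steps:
$H{\left(G,o \right)} = -7 + o$
$29396 - 2 \left(-46 + H{\left(3,v \right)}\right) = 29396 - 2 \left(-46 - 14\right) = 29396 - -120 = 29396 + 120 = 29516$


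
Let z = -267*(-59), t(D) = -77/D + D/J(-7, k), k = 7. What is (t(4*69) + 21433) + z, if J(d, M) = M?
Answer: 71918989/1932 ≈ 37225.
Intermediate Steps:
t(D) = -77/D + D/7
z = 15753
(t(4*69) + 21433) + z = ((-77/(4*69) + (4*69)/7) + 21433) + 15753 = ((-77/276 + (⅐)*276) + 21433) + 15753 = ((-77*1/276 + 276/7) + 21433) + 15753 = ((-77/276 + 276/7) + 21433) + 15753 = (75637/1932 + 21433) + 15753 = 41484193/1932 + 15753 = 71918989/1932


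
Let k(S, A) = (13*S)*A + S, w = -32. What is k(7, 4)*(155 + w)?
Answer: 45633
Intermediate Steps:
k(S, A) = S + 13*A*S (k(S, A) = 13*A*S + S = S + 13*A*S)
k(7, 4)*(155 + w) = (7*(1 + 13*4))*(155 - 32) = (7*(1 + 52))*123 = (7*53)*123 = 371*123 = 45633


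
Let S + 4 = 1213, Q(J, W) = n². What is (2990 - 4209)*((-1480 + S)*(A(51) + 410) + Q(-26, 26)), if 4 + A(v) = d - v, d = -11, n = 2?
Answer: 113635180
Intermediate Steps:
Q(J, W) = 4 (Q(J, W) = 2² = 4)
S = 1209 (S = -4 + 1213 = 1209)
A(v) = -15 - v (A(v) = -4 + (-11 - v) = -15 - v)
(2990 - 4209)*((-1480 + S)*(A(51) + 410) + Q(-26, 26)) = (2990 - 4209)*((-1480 + 1209)*((-15 - 1*51) + 410) + 4) = -1219*(-271*((-15 - 51) + 410) + 4) = -1219*(-271*(-66 + 410) + 4) = -1219*(-271*344 + 4) = -1219*(-93224 + 4) = -1219*(-93220) = 113635180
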